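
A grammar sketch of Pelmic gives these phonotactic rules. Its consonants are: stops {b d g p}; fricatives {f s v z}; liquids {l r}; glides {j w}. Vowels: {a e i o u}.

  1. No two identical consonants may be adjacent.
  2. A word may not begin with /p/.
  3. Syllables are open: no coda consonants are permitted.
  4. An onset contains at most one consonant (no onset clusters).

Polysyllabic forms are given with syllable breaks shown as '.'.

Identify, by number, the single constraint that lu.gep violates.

3

lu.gep: syllable 2 coda /p/ has 1 consonant (> 0).
This is a violation of constraint 3: "Syllables are open: no coda consonants are permitted."
The remaining constraints (1, 2, 4) are satisfied.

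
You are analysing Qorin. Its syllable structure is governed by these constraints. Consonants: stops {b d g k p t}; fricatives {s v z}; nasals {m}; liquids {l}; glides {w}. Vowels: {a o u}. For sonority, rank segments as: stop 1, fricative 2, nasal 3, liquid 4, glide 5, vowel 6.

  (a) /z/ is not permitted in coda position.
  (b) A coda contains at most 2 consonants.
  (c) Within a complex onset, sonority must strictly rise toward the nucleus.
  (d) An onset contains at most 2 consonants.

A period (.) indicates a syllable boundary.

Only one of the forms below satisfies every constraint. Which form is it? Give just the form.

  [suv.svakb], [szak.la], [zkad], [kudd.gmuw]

[suv.svakb] — violates constraint (c): syllable 2 onset /sv/: /s/ (fricative, 2) → /v/ (fricative, 2) does not rise → not permitted
[szak.la] — violates constraint (c): syllable 1 onset /sz/: /s/ (fricative, 2) → /z/ (fricative, 2) does not rise → not permitted
[zkad] — violates constraint (c): syllable 1 onset /zk/: /z/ (fricative, 2) → /k/ (stop, 1) does not rise → not permitted
[kudd.gmuw] — σ1 onset /k/, coda /dd/ (2C) ok; σ2 onset /gm/ (1→3 rises), coda /w/ ok → permitted

[kudd.gmuw]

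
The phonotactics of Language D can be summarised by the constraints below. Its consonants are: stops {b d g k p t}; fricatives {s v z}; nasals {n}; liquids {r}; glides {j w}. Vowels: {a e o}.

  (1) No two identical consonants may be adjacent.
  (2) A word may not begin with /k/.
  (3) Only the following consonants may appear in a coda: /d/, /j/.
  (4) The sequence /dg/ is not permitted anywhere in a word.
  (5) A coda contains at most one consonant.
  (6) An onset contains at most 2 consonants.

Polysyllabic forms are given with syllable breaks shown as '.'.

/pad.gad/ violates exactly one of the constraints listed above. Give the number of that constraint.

4

/pad.gad/: contains banned sequence /dg/.
This is a violation of constraint 4: "The sequence /dg/ is not permitted anywhere in a word."
The remaining constraints (1, 2, 3, 5, 6) are satisfied.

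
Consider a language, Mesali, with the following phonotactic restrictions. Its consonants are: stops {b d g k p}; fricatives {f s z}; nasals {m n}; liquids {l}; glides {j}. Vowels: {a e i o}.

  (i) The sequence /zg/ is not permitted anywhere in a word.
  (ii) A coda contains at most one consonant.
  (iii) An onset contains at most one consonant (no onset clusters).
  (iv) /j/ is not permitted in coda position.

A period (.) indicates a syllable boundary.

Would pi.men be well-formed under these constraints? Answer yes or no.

yes

pi.men — σ1 onset /p/, coda /∅/ ok; σ2 onset /m/, coda /n/ ok → well-formed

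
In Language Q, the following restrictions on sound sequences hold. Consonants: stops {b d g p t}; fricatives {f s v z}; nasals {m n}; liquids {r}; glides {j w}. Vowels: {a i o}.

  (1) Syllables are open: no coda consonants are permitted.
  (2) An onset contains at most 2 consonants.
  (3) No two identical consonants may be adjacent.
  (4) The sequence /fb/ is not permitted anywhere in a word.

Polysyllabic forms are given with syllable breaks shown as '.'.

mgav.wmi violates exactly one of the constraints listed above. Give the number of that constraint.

mgav.wmi: syllable 1 coda /v/ has 1 consonant (> 0).
This is a violation of constraint 1: "Syllables are open: no coda consonants are permitted."
The remaining constraints (2, 3, 4) are satisfied.

1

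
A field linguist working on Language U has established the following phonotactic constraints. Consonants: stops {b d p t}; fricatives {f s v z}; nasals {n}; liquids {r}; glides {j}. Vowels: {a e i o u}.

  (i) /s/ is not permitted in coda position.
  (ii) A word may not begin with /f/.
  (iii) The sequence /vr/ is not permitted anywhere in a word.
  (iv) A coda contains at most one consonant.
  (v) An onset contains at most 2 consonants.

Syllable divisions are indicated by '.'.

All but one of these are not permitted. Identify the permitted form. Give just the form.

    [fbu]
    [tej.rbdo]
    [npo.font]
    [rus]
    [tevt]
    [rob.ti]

[fbu] — violates constraint (ii): word begins with /f/ → not permitted
[tej.rbdo] — violates constraint (v): syllable 2 onset /rbd/ has 3 consonants (> 2) → not permitted
[npo.font] — violates constraint (iv): syllable 2 coda /nt/ has 2 consonants (> 1) → not permitted
[rus] — violates constraint (i): syllable 1 coda contains /s/ → not permitted
[tevt] — violates constraint (iv): syllable 1 coda /vt/ has 2 consonants (> 1) → not permitted
[rob.ti] — σ1 onset /r/, coda /b/ ok; σ2 onset /t/, coda /∅/ ok → permitted

[rob.ti]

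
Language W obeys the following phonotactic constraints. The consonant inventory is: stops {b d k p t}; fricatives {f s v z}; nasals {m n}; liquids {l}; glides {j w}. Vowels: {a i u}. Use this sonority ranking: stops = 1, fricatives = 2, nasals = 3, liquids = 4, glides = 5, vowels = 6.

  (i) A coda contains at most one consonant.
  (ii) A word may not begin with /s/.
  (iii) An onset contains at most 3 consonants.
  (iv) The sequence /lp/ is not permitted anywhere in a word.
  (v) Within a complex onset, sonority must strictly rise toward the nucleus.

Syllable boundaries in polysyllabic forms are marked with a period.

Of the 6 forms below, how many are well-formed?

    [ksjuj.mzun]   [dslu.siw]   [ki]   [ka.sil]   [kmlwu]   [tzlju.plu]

3

[ksjuj.mzun] — violates constraint (v): syllable 2 onset /mz/: /m/ (nasal, 3) → /z/ (fricative, 2) does not rise → ill-formed
[dslu.siw] — σ1 onset /dsl/ (1→2→4 rises), coda /∅/ ok; σ2 onset /s/, coda /w/ ok → well-formed
[ki] — σ1 onset /k/, coda /∅/ ok → well-formed
[ka.sil] — σ1 onset /k/, coda /∅/ ok; σ2 onset /s/, coda /l/ ok → well-formed
[kmlwu] — violates constraint (iii): syllable 1 onset /kmlw/ has 4 consonants (> 3) → ill-formed
[tzlju.plu] — violates constraint (iii): syllable 1 onset /tzlj/ has 4 consonants (> 3) → ill-formed
Well-formed: [dslu.siw], [ki], [ka.sil] → 3.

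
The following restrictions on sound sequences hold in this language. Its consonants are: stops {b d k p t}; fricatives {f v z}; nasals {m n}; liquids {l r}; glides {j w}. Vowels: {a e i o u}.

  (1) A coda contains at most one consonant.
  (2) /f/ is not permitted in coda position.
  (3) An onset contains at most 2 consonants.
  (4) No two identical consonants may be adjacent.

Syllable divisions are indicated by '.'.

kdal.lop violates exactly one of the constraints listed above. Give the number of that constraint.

4

kdal.lop: adjacent identical consonants /ll/.
This is a violation of constraint 4: "No two identical consonants may be adjacent."
The remaining constraints (1, 2, 3) are satisfied.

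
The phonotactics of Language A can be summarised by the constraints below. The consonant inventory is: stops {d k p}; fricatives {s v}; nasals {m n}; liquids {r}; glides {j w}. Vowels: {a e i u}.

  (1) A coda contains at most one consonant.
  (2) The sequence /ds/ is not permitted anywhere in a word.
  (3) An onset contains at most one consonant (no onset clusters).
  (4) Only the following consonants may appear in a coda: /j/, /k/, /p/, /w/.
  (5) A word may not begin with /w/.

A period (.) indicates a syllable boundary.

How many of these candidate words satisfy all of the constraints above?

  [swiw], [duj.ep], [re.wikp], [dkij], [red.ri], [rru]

1

[swiw] — violates constraint 3: syllable 1 onset /sw/ has 2 consonants (> 1) → illicit
[duj.ep] — σ1 onset /d/, coda /j/ ok; σ2 onset /∅/, coda /p/ ok → licit
[re.wikp] — violates constraint 1: syllable 2 coda /kp/ has 2 consonants (> 1) → illicit
[dkij] — violates constraint 3: syllable 1 onset /dk/ has 2 consonants (> 1) → illicit
[red.ri] — violates constraint 4: syllable 1 coda contains /d/, which is not a licensed coda consonant → illicit
[rru] — violates constraint 3: syllable 1 onset /rr/ has 2 consonants (> 1) → illicit
Licit: [duj.ep] → 1.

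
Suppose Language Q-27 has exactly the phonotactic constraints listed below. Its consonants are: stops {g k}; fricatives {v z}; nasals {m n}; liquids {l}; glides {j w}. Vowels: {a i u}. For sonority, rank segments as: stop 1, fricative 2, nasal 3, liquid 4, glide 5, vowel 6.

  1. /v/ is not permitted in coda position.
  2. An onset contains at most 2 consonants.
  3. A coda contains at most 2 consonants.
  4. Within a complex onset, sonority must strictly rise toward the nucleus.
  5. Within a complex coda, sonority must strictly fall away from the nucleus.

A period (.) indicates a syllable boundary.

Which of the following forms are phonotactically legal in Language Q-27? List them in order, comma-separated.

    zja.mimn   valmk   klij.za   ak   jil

klij.za, ak, jil

zja.mimn — violates constraint 5: syllable 2 coda /mn/: /m/ (nasal, 3) → /n/ (nasal, 3) does not fall → phonotactically illegal
valmk — violates constraint 3: syllable 1 coda /lmk/ has 3 consonants (> 2) → phonotactically illegal
klij.za — σ1 onset /kl/ (1→4 rises), coda /j/ ok; σ2 onset /z/, coda /∅/ ok → phonotactically legal
ak — σ1 onset /∅/, coda /k/ ok → phonotactically legal
jil — σ1 onset /j/, coda /l/ ok → phonotactically legal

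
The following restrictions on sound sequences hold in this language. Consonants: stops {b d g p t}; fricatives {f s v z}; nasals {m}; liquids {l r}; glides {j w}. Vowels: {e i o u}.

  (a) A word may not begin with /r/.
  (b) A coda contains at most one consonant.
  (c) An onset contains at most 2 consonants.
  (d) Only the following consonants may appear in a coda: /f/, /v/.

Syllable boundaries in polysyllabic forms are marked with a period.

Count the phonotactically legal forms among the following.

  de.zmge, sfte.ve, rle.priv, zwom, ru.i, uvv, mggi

de.zmge — violates constraint (c): syllable 2 onset /zmg/ has 3 consonants (> 2) → phonotactically illegal
sfte.ve — violates constraint (c): syllable 1 onset /sft/ has 3 consonants (> 2) → phonotactically illegal
rle.priv — violates constraint (a): word begins with /r/ → phonotactically illegal
zwom — violates constraint (d): syllable 1 coda contains /m/, which is not a licensed coda consonant → phonotactically illegal
ru.i — violates constraint (a): word begins with /r/ → phonotactically illegal
uvv — violates constraint (b): syllable 1 coda /vv/ has 2 consonants (> 1) → phonotactically illegal
mggi — violates constraint (c): syllable 1 onset /mgg/ has 3 consonants (> 2) → phonotactically illegal
No form is phonotactically legal → 0.

0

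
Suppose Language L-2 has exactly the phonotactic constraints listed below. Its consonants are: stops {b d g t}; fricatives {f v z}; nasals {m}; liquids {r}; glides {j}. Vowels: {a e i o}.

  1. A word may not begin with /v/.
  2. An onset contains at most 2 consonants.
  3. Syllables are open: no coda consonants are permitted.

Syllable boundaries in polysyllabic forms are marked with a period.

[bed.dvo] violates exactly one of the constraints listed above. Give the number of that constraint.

3

[bed.dvo]: syllable 1 coda /d/ has 1 consonant (> 0).
This is a violation of constraint 3: "Syllables are open: no coda consonants are permitted."
The remaining constraints (1, 2) are satisfied.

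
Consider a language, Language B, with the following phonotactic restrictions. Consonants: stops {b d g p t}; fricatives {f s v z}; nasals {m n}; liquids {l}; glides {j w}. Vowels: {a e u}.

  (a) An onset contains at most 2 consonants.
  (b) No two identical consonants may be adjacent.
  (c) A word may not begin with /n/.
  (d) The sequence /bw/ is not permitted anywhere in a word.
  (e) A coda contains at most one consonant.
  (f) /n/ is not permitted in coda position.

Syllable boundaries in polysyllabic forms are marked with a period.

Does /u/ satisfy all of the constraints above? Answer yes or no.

yes

/u/ — σ1 onset /∅/, coda /∅/ ok → phonotactically legal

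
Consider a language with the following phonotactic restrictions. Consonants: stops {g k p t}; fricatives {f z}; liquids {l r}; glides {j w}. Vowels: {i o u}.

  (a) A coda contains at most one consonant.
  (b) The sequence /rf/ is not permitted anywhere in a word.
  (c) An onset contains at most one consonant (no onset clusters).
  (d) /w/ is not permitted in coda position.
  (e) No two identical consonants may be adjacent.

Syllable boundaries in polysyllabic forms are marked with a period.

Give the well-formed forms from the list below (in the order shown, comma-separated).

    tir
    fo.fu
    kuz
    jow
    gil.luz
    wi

tir, fo.fu, kuz, wi

tir — σ1 onset /t/, coda /r/ ok → well-formed
fo.fu — σ1 onset /f/, coda /∅/ ok; σ2 onset /f/, coda /∅/ ok → well-formed
kuz — σ1 onset /k/, coda /z/ ok → well-formed
jow — violates constraint (d): syllable 1 coda contains /w/ → ill-formed
gil.luz — violates constraint (e): adjacent identical consonants /ll/ → ill-formed
wi — σ1 onset /w/, coda /∅/ ok → well-formed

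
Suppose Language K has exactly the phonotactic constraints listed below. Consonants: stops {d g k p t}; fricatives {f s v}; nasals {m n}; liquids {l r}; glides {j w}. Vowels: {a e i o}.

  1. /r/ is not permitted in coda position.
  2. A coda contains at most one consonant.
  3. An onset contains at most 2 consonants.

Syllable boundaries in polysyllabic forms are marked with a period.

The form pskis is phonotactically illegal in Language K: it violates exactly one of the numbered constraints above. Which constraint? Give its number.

3

pskis: syllable 1 onset /psk/ has 3 consonants (> 2).
This is a violation of constraint 3: "An onset contains at most 2 consonants."
The remaining constraints (1, 2) are satisfied.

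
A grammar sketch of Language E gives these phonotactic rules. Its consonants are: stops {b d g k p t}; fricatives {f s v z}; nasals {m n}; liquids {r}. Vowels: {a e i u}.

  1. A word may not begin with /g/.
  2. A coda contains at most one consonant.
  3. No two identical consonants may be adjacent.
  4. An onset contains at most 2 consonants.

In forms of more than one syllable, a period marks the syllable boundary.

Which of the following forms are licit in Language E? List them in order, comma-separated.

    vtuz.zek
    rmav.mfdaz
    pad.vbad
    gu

vtuz.zek — violates constraint 3: adjacent identical consonants /zz/ → illicit
rmav.mfdaz — violates constraint 4: syllable 2 onset /mfd/ has 3 consonants (> 2) → illicit
pad.vbad — σ1 onset /p/, coda /d/ ok; σ2 onset /vb/ (2C), coda /d/ ok → licit
gu — violates constraint 1: word begins with /g/ → illicit

pad.vbad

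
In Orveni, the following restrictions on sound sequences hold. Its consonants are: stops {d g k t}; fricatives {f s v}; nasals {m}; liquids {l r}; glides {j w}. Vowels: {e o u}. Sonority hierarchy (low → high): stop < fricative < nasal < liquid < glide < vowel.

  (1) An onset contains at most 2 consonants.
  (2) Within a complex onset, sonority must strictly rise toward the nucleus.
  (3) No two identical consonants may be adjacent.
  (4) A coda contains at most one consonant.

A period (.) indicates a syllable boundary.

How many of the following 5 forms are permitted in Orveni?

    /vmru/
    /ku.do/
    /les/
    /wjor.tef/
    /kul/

/vmru/ — violates constraint 1: syllable 1 onset /vmr/ has 3 consonants (> 2) → not permitted
/ku.do/ — σ1 onset /k/, coda /∅/ ok; σ2 onset /d/, coda /∅/ ok → permitted
/les/ — σ1 onset /l/, coda /s/ ok → permitted
/wjor.tef/ — violates constraint 2: syllable 1 onset /wj/: /w/ (glide, 5) → /j/ (glide, 5) does not rise → not permitted
/kul/ — σ1 onset /k/, coda /l/ ok → permitted
Permitted: /ku.do/, /les/, /kul/ → 3.

3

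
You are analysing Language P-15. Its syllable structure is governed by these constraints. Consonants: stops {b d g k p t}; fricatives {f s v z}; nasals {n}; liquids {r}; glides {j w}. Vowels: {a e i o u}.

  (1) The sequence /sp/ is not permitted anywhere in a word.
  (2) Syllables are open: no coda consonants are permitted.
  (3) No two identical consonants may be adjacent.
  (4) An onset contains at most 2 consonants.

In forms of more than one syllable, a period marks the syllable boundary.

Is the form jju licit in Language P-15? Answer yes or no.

no

jju — violates constraint 3: adjacent identical consonants /jj/ → illicit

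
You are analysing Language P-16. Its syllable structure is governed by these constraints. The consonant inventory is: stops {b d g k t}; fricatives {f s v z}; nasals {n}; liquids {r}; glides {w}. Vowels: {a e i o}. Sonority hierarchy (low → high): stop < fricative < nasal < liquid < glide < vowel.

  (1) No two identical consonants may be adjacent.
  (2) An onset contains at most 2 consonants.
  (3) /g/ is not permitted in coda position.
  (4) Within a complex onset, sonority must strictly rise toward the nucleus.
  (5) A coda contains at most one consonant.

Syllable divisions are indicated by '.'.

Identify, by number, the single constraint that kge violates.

kge: syllable 1 onset /kg/: /k/ (stop, 1) → /g/ (stop, 1) does not rise.
This is a violation of constraint 4: "Within a complex onset, sonority must strictly rise toward the nucleus."
The remaining constraints (1, 2, 3, 5) are satisfied.

4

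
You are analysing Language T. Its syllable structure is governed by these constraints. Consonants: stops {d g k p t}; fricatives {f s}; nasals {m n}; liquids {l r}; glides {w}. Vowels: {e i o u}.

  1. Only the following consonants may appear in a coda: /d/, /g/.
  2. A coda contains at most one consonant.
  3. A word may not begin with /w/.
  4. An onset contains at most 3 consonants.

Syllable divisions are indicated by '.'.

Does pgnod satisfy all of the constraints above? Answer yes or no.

pgnod — σ1 onset /pgn/ (3C), coda /d/ ok → phonotactically legal

yes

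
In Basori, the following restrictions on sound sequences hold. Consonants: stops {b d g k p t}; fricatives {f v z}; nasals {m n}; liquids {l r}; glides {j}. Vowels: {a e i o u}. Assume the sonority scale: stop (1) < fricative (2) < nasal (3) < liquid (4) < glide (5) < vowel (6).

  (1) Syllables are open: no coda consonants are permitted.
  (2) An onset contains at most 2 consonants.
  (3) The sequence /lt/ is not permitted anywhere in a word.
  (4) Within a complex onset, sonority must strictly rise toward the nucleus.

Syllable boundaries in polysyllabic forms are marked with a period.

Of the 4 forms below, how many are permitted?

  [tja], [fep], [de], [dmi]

[tja] — σ1 onset /tj/ (1→5 rises), coda /∅/ ok → permitted
[fep] — violates constraint 1: syllable 1 coda /p/ has 1 consonant (> 0) → not permitted
[de] — σ1 onset /d/, coda /∅/ ok → permitted
[dmi] — σ1 onset /dm/ (1→3 rises), coda /∅/ ok → permitted
Permitted: [tja], [de], [dmi] → 3.

3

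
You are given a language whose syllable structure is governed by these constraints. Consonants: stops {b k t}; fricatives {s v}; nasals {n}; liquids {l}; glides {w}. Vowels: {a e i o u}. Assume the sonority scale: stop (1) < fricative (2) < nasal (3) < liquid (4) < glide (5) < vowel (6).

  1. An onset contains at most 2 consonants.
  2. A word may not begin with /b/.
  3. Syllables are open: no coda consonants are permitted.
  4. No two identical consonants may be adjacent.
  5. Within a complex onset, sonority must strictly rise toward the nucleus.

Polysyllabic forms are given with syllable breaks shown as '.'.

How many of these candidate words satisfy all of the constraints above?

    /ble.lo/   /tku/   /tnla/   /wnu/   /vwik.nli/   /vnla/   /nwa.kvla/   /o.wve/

/ble.lo/ — violates constraint 2: word begins with /b/ → phonotactically illegal
/tku/ — violates constraint 5: syllable 1 onset /tk/: /t/ (stop, 1) → /k/ (stop, 1) does not rise → phonotactically illegal
/tnla/ — violates constraint 1: syllable 1 onset /tnl/ has 3 consonants (> 2) → phonotactically illegal
/wnu/ — violates constraint 5: syllable 1 onset /wn/: /w/ (glide, 5) → /n/ (nasal, 3) does not rise → phonotactically illegal
/vwik.nli/ — violates constraint 3: syllable 1 coda /k/ has 1 consonant (> 0) → phonotactically illegal
/vnla/ — violates constraint 1: syllable 1 onset /vnl/ has 3 consonants (> 2) → phonotactically illegal
/nwa.kvla/ — violates constraint 1: syllable 2 onset /kvl/ has 3 consonants (> 2) → phonotactically illegal
/o.wve/ — violates constraint 5: syllable 2 onset /wv/: /w/ (glide, 5) → /v/ (fricative, 2) does not rise → phonotactically illegal
No form is phonotactically legal → 0.

0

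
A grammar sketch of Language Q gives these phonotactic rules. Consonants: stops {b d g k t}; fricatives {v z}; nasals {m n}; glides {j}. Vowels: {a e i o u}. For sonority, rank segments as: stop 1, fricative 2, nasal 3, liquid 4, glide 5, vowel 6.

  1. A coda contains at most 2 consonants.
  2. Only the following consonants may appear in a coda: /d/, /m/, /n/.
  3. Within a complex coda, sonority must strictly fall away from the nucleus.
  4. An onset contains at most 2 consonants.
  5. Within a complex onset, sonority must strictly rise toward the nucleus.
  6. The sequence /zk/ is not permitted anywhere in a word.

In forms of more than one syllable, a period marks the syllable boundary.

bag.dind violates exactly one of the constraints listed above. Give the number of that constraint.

bag.dind: syllable 1 coda contains /g/, which is not a licensed coda consonant.
This is a violation of constraint 2: "Only the following consonants may appear in a coda: /d/, /m/, /n/."
The remaining constraints (1, 3, 4, 5, 6) are satisfied.

2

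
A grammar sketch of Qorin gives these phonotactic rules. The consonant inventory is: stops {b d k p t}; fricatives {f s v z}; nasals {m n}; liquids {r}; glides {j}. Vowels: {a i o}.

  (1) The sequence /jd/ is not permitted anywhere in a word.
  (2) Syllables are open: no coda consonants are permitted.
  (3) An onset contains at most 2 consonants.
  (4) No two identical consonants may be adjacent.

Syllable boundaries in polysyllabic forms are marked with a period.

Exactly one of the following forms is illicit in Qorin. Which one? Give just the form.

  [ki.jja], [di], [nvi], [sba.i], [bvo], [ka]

[ki.jja] — violates constraint 4: adjacent identical consonants /jj/ → illicit
[di] — σ1 onset /d/, coda /∅/ ok → licit
[nvi] — σ1 onset /nv/ (2C), coda /∅/ ok → licit
[sba.i] — σ1 onset /sb/ (2C), coda /∅/ ok; σ2 onset /∅/, coda /∅/ ok → licit
[bvo] — σ1 onset /bv/ (2C), coda /∅/ ok → licit
[ka] — σ1 onset /k/, coda /∅/ ok → licit

[ki.jja]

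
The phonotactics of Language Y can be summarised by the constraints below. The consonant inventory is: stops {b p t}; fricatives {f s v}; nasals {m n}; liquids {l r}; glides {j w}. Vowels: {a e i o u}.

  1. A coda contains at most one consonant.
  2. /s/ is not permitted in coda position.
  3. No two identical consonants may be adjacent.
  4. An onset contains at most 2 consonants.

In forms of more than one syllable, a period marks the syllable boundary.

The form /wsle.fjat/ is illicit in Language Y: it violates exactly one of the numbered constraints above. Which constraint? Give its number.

4

/wsle.fjat/: syllable 1 onset /wsl/ has 3 consonants (> 2).
This is a violation of constraint 4: "An onset contains at most 2 consonants."
The remaining constraints (1, 2, 3) are satisfied.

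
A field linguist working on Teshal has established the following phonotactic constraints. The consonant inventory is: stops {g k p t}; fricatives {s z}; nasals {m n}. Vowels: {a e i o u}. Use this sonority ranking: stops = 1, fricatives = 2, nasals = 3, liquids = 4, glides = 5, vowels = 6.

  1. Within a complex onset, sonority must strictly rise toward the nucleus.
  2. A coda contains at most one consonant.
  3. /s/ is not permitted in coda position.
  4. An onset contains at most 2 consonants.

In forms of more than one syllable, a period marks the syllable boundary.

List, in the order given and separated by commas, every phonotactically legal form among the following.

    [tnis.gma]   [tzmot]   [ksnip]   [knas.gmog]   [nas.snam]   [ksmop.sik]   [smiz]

[tnis.gma] — violates constraint 3: syllable 1 coda contains /s/ → phonotactically illegal
[tzmot] — violates constraint 4: syllable 1 onset /tzm/ has 3 consonants (> 2) → phonotactically illegal
[ksnip] — violates constraint 4: syllable 1 onset /ksn/ has 3 consonants (> 2) → phonotactically illegal
[knas.gmog] — violates constraint 3: syllable 1 coda contains /s/ → phonotactically illegal
[nas.snam] — violates constraint 3: syllable 1 coda contains /s/ → phonotactically illegal
[ksmop.sik] — violates constraint 4: syllable 1 onset /ksm/ has 3 consonants (> 2) → phonotactically illegal
[smiz] — σ1 onset /sm/ (2→3 rises), coda /z/ ok → phonotactically legal

[smiz]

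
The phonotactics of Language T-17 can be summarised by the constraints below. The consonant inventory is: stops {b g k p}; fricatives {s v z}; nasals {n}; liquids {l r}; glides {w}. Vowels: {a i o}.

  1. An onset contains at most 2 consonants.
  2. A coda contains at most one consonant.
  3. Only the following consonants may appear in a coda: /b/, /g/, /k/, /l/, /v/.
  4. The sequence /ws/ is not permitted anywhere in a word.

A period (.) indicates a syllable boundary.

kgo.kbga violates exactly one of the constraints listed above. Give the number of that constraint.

1

kgo.kbga: syllable 2 onset /kbg/ has 3 consonants (> 2).
This is a violation of constraint 1: "An onset contains at most 2 consonants."
The remaining constraints (2, 3, 4) are satisfied.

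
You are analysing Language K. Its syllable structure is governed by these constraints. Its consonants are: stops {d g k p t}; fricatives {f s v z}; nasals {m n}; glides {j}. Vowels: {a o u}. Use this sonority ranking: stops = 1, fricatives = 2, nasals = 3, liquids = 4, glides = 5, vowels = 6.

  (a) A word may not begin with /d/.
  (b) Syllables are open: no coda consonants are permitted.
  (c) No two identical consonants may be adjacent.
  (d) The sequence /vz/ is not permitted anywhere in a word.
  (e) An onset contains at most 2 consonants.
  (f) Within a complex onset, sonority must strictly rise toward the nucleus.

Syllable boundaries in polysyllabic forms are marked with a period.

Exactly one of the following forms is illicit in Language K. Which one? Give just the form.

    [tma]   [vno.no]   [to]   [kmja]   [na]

[kmja]

[tma] — σ1 onset /tm/ (1→3 rises), coda /∅/ ok → licit
[vno.no] — σ1 onset /vn/ (2→3 rises), coda /∅/ ok; σ2 onset /n/, coda /∅/ ok → licit
[to] — σ1 onset /t/, coda /∅/ ok → licit
[kmja] — violates constraint (e): syllable 1 onset /kmj/ has 3 consonants (> 2) → illicit
[na] — σ1 onset /n/, coda /∅/ ok → licit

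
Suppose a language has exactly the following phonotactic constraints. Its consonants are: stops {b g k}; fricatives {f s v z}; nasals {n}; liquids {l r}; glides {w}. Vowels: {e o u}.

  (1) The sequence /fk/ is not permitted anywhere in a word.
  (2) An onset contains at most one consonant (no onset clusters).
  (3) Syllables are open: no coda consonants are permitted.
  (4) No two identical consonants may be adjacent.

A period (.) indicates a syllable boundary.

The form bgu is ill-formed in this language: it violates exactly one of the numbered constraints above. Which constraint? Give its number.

2

bgu: syllable 1 onset /bg/ has 2 consonants (> 1).
This is a violation of constraint 2: "An onset contains at most one consonant (no onset clusters)."
The remaining constraints (1, 3, 4) are satisfied.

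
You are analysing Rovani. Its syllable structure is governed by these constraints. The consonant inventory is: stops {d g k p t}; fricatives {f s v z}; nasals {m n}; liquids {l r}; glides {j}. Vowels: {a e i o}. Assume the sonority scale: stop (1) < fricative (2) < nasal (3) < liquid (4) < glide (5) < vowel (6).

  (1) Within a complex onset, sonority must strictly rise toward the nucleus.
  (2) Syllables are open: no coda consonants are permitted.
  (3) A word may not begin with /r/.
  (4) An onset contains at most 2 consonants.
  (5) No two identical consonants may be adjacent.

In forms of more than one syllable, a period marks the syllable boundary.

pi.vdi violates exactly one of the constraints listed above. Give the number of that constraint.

pi.vdi: syllable 2 onset /vd/: /v/ (fricative, 2) → /d/ (stop, 1) does not rise.
This is a violation of constraint 1: "Within a complex onset, sonority must strictly rise toward the nucleus."
The remaining constraints (2, 3, 4, 5) are satisfied.

1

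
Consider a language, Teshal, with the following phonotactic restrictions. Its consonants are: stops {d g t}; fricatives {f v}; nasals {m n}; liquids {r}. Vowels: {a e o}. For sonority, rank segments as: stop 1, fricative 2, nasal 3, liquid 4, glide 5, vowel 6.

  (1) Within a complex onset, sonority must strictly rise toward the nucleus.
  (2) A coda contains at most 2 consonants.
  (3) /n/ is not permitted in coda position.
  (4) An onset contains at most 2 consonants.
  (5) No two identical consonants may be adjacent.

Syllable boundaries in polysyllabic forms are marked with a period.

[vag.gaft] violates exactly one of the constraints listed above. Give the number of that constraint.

5

[vag.gaft]: adjacent identical consonants /gg/.
This is a violation of constraint 5: "No two identical consonants may be adjacent."
The remaining constraints (1, 2, 3, 4) are satisfied.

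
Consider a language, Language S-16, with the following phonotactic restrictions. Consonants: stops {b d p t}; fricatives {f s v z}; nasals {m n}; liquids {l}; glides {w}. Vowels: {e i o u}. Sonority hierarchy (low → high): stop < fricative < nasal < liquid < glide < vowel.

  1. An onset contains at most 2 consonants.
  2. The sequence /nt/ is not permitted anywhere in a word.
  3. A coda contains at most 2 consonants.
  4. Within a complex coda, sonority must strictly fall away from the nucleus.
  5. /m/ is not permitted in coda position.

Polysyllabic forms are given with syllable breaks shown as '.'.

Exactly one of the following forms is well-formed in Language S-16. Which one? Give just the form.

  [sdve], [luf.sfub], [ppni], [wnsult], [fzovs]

[sdve] — violates constraint 1: syllable 1 onset /sdv/ has 3 consonants (> 2) → ill-formed
[luf.sfub] — σ1 onset /l/, coda /f/ ok; σ2 onset /sf/ (2C), coda /b/ ok → well-formed
[ppni] — violates constraint 1: syllable 1 onset /ppn/ has 3 consonants (> 2) → ill-formed
[wnsult] — violates constraint 1: syllable 1 onset /wns/ has 3 consonants (> 2) → ill-formed
[fzovs] — violates constraint 4: syllable 1 coda /vs/: /v/ (fricative, 2) → /s/ (fricative, 2) does not fall → ill-formed

[luf.sfub]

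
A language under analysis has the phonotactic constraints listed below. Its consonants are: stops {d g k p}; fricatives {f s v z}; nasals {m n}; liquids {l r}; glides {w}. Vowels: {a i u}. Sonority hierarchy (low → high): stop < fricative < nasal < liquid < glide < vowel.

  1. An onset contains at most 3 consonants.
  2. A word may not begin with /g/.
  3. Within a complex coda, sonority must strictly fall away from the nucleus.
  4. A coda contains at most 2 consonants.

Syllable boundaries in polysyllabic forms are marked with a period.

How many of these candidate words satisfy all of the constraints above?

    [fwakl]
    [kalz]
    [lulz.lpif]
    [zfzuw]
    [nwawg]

[fwakl] — violates constraint 3: syllable 1 coda /kl/: /k/ (stop, 1) → /l/ (liquid, 4) does not fall → illicit
[kalz] — σ1 onset /k/, coda /lz/ (4→2 falls) ok → licit
[lulz.lpif] — σ1 onset /l/, coda /lz/ (4→2 falls) ok; σ2 onset /lp/ (2C), coda /f/ ok → licit
[zfzuw] — σ1 onset /zfz/ (3C), coda /w/ ok → licit
[nwawg] — σ1 onset /nw/ (2C), coda /wg/ (5→1 falls) ok → licit
Licit: [kalz], [lulz.lpif], [zfzuw], [nwawg] → 4.

4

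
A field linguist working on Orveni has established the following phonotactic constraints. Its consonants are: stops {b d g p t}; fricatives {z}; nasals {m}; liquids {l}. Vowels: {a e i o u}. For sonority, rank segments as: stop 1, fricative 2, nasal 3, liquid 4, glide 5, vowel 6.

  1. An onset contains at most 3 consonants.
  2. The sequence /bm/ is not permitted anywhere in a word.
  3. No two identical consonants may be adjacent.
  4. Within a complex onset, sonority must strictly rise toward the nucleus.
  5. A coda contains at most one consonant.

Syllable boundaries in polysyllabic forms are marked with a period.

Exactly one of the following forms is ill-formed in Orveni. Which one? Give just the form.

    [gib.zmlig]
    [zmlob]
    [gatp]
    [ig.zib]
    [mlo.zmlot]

[gatp]

[gib.zmlig] — σ1 onset /g/, coda /b/ ok; σ2 onset /zml/ (2→3→4 rises), coda /g/ ok → well-formed
[zmlob] — σ1 onset /zml/ (2→3→4 rises), coda /b/ ok → well-formed
[gatp] — violates constraint 5: syllable 1 coda /tp/ has 2 consonants (> 1) → ill-formed
[ig.zib] — σ1 onset /∅/, coda /g/ ok; σ2 onset /z/, coda /b/ ok → well-formed
[mlo.zmlot] — σ1 onset /ml/ (3→4 rises), coda /∅/ ok; σ2 onset /zml/ (2→3→4 rises), coda /t/ ok → well-formed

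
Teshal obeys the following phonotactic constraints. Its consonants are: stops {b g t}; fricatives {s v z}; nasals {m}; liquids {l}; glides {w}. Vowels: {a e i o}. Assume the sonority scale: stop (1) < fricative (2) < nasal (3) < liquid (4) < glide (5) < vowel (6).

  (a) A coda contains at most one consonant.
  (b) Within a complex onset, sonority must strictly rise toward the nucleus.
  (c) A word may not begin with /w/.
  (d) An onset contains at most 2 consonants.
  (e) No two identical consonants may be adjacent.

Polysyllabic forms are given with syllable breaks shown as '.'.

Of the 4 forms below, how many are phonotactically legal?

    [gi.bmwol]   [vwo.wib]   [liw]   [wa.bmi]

2

[gi.bmwol] — violates constraint (d): syllable 2 onset /bmw/ has 3 consonants (> 2) → phonotactically illegal
[vwo.wib] — σ1 onset /vw/ (2→5 rises), coda /∅/ ok; σ2 onset /w/, coda /b/ ok → phonotactically legal
[liw] — σ1 onset /l/, coda /w/ ok → phonotactically legal
[wa.bmi] — violates constraint (c): word begins with /w/ → phonotactically illegal
Phonotactically legal: [vwo.wib], [liw] → 2.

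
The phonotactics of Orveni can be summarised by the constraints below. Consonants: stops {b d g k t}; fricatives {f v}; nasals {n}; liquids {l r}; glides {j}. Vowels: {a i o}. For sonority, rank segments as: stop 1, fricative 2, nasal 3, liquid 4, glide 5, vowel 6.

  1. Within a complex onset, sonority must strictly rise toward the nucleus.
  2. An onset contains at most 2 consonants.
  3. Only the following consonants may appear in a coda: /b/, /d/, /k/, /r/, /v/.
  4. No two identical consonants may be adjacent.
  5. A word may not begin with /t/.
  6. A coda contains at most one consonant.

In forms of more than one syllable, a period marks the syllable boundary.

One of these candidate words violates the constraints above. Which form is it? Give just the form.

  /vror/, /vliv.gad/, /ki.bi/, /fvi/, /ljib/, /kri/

/vror/ — σ1 onset /vr/ (2→4 rises), coda /r/ ok → licit
/vliv.gad/ — σ1 onset /vl/ (2→4 rises), coda /v/ ok; σ2 onset /g/, coda /d/ ok → licit
/ki.bi/ — σ1 onset /k/, coda /∅/ ok; σ2 onset /b/, coda /∅/ ok → licit
/fvi/ — violates constraint 1: syllable 1 onset /fv/: /f/ (fricative, 2) → /v/ (fricative, 2) does not rise → illicit
/ljib/ — σ1 onset /lj/ (4→5 rises), coda /b/ ok → licit
/kri/ — σ1 onset /kr/ (1→4 rises), coda /∅/ ok → licit

/fvi/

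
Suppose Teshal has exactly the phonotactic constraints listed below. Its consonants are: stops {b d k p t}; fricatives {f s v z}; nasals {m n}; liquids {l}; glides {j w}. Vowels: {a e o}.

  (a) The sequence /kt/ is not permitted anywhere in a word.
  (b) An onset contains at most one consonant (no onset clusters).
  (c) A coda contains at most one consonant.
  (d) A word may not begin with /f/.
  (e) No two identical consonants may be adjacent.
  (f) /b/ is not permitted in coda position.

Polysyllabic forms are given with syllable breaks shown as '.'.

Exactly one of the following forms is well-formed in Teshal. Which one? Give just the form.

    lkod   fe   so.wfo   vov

vov

lkod — violates constraint (b): syllable 1 onset /lk/ has 2 consonants (> 1) → ill-formed
fe — violates constraint (d): word begins with /f/ → ill-formed
so.wfo — violates constraint (b): syllable 2 onset /wf/ has 2 consonants (> 1) → ill-formed
vov — σ1 onset /v/, coda /v/ ok → well-formed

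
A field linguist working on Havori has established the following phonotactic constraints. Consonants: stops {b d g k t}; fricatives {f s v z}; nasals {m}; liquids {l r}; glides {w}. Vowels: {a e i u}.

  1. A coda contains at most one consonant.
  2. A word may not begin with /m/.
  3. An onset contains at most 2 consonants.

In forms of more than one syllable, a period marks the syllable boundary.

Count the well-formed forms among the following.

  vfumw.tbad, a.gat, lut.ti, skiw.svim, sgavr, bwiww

vfumw.tbad — violates constraint 1: syllable 1 coda /mw/ has 2 consonants (> 1) → ill-formed
a.gat — σ1 onset /∅/, coda /∅/ ok; σ2 onset /g/, coda /t/ ok → well-formed
lut.ti — σ1 onset /l/, coda /t/ ok; σ2 onset /t/, coda /∅/ ok → well-formed
skiw.svim — σ1 onset /sk/ (2C), coda /w/ ok; σ2 onset /sv/ (2C), coda /m/ ok → well-formed
sgavr — violates constraint 1: syllable 1 coda /vr/ has 2 consonants (> 1) → ill-formed
bwiww — violates constraint 1: syllable 1 coda /ww/ has 2 consonants (> 1) → ill-formed
Well-formed: a.gat, lut.ti, skiw.svim → 3.

3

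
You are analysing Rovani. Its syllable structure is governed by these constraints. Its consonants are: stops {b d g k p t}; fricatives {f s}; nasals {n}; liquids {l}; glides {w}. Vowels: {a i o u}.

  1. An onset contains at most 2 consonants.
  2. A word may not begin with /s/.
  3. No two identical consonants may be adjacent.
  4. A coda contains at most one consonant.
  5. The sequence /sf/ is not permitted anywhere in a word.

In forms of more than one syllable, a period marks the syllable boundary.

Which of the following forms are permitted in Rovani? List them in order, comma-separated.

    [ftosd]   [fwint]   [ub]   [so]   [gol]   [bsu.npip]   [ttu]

[ftosd] — violates constraint 4: syllable 1 coda /sd/ has 2 consonants (> 1) → not permitted
[fwint] — violates constraint 4: syllable 1 coda /nt/ has 2 consonants (> 1) → not permitted
[ub] — σ1 onset /∅/, coda /b/ ok → permitted
[so] — violates constraint 2: word begins with /s/ → not permitted
[gol] — σ1 onset /g/, coda /l/ ok → permitted
[bsu.npip] — σ1 onset /bs/ (2C), coda /∅/ ok; σ2 onset /np/ (2C), coda /p/ ok → permitted
[ttu] — violates constraint 3: adjacent identical consonants /tt/ → not permitted

[ub], [gol], [bsu.npip]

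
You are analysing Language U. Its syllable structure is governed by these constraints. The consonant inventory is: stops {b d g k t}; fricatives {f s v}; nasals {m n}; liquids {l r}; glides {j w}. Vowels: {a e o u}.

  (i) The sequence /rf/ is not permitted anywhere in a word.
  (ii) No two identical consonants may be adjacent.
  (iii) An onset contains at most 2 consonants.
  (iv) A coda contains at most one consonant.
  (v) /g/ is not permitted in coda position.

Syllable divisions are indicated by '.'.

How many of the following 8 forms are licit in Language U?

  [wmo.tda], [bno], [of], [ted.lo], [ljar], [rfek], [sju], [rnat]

7

[wmo.tda] — σ1 onset /wm/ (2C), coda /∅/ ok; σ2 onset /td/ (2C), coda /∅/ ok → licit
[bno] — σ1 onset /bn/ (2C), coda /∅/ ok → licit
[of] — σ1 onset /∅/, coda /f/ ok → licit
[ted.lo] — σ1 onset /t/, coda /d/ ok; σ2 onset /l/, coda /∅/ ok → licit
[ljar] — σ1 onset /lj/ (2C), coda /r/ ok → licit
[rfek] — violates constraint (i): contains banned sequence /rf/ → illicit
[sju] — σ1 onset /sj/ (2C), coda /∅/ ok → licit
[rnat] — σ1 onset /rn/ (2C), coda /t/ ok → licit
Licit: [wmo.tda], [bno], [of], [ted.lo], [ljar], [sju], [rnat] → 7.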